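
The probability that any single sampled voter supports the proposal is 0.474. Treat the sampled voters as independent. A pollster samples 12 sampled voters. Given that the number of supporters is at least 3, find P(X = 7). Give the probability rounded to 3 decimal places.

0.177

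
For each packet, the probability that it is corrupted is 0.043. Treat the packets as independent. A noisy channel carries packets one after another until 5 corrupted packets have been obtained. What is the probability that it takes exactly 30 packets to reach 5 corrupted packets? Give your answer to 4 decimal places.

Y = trial on which the fifth success occurs; negative binomial, r=5, p=0.043.
P(Y=30) = C(29,4) · p^5 · (1−p)^25
= 23751 · 1.4701e-07 · 0.33327 = 0.001164

0.0012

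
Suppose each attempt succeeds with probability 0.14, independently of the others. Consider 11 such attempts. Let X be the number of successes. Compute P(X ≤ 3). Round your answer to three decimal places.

0.944

X ~ Binomial(11, 0.14); P(X ≤ 3) = Σ C(11,k) p^k (1−p)^(11−k) over k:
  k=0: C(11,0)·0.14^0·0.86^11 = 0.19032
  k=1: C(11,1)·0.14^1·0.86^10 = 0.34080
  k=2: C(11,2)·0.14^2·0.86^9 = 0.27740
  k=3: C(11,3)·0.14^3·0.86^8 = 0.13547
Total = 0.94400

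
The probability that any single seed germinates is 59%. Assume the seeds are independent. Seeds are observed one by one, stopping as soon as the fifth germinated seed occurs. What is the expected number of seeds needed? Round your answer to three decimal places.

8.475

Y = total seeds until the fifth success; negative binomial with r=5, p=0.59.
E[Y] = r / p = 5 / 0.59 = 8.47458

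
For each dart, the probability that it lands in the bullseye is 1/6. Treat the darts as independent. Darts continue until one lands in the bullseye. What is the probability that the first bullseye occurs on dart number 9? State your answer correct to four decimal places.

Geometric (trials to first success), p = 0.166667.
P(Y = 9) = (1−p)^8 · p = 0.23257 · 0.166667 = 0.038761

0.0388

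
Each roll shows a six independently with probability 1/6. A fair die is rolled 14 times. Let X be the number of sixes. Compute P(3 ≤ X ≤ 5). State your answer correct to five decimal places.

0.40145

X ~ Binomial(14, 0.166667); P(3 ≤ X ≤ 5) = Σ C(14,k) p^k (1−p)^(14−k) over k:
  k=3: C(14,3)·0.166667^3·0.833333^11 = 0.2268057
  k=4: C(14,4)·0.166667^4·0.833333^10 = 0.1247431
  k=5: C(14,5)·0.166667^5·0.833333^9 = 0.0498972
Total = 0.4014461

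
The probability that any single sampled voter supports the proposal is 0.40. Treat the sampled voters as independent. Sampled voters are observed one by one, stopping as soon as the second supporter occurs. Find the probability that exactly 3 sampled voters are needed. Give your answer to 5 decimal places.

0.19200

Y = trial on which the second success occurs; negative binomial, r=2, p=0.40.
P(Y=3) = C(2,1) · p^2 · (1−p)^1
= 2 · 0.16 · 0.6 = 0.1920000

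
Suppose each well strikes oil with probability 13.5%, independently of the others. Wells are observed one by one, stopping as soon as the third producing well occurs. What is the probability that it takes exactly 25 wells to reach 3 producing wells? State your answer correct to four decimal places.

0.0279

Y = trial on which the third success occurs; negative binomial, r=3, p=0.135.
P(Y=25) = C(24,2) · p^3 · (1−p)^22
= 276 · 0.0024604 · 0.041149 = 0.027942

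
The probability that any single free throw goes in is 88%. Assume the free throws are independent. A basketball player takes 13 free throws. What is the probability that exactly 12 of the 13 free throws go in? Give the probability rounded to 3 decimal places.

0.336

X ~ Binomial(n=13, p=0.88).
P(X=12) = C(13,12) · p^12 · (1−p)^1
= 13 · 0.21567 · 0.12 = 0.33645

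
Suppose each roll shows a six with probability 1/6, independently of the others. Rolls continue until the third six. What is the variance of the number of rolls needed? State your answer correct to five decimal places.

90.00000

Y = total rolls until the third success; negative binomial with r=3, p=0.166667.
Var(Y) = r(1−p)/p² = 3·0.833333 / 0.166667² = 90.0000000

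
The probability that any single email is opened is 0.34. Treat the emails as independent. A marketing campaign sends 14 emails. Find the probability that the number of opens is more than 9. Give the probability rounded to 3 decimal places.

X ~ Binomial(14, 0.34); P(X ≥ 10) = Σ C(14,k) p^k (1−p)^(14−k) over k:
  k=10: C(14,10)·0.34^10·0.66^4 = 0.00392
  k=11: C(14,11)·0.34^11·0.66^3 = 0.00073
  k=12: C(14,12)·0.34^12·0.66^2 = 0.00009
  k=13: C(14,13)·0.34^13·0.66^1 = 0.00001
  k=14: C(14,14)·0.34^14·0.66^0 = 0.00000
Total = 0.00476

0.005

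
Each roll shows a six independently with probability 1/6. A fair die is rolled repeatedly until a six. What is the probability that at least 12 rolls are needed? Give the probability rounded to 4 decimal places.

0.1346

Y = number of rolls to the first success; geometric, p = 0.166667.
P(Y > 11) = P(first 11 all fail) = (1−p)^11 = 0.134588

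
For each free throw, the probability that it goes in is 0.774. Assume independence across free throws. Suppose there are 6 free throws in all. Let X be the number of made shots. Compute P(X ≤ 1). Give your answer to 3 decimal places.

0.003

X ~ Binomial(6, 0.774); P(X ≤ 1) = Σ C(6,k) p^k (1−p)^(6−k) over k:
  k=0: C(6,0)·0.774^0·0.226^6 = 0.00013
  k=1: C(6,1)·0.774^1·0.226^5 = 0.00274
Total = 0.00287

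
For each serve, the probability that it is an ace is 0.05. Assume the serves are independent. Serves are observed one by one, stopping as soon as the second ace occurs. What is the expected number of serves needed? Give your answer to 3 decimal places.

Y = total serves until the second success; negative binomial with r=2, p=0.05.
E[Y] = r / p = 2 / 0.05 = 40.00000

40.000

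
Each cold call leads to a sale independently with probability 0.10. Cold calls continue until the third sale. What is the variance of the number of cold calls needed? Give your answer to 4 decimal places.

270.0000

Y = total cold calls until the third success; negative binomial with r=3, p=0.10.
Var(Y) = r(1−p)/p² = 3·0.90 / 0.10² = 270.000000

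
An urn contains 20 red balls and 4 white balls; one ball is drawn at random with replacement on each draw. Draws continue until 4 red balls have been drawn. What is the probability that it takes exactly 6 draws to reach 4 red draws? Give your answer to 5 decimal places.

0.13396

Y = trial on which the fourth success occurs; negative binomial, r=4, p=0.833333.
P(Y=6) = C(5,3) · p^4 · (1−p)^2
= 10 · 0.48225 · 0.027778 = 0.1339592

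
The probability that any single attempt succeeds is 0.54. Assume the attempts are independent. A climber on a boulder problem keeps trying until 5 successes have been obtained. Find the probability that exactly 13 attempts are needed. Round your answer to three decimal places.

0.046

Y = trial on which the fifth success occurs; negative binomial, r=5, p=0.54.
P(Y=13) = C(12,4) · p^5 · (1−p)^8
= 495 · 0.045917 · 0.0020048 = 0.04557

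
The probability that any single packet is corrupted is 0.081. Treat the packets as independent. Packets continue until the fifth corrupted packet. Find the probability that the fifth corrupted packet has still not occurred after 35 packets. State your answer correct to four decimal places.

0.8502

Needing more than 35 packets ⇔ fewer than 5 successes in the first 35. With X ~ Binomial(35, 0.081), P(Y > 35) = P(X ≤ 4).
  k=0: C(35,0)·0.081^0·0.919^35 = 0.052005
  k=1: C(35,1)·0.081^1·0.919^34 = 0.160428
  k=2: C(35,2)·0.081^2·0.919^33 = 0.240380
  k=3: C(35,3)·0.081^3·0.919^32 = 0.233056
  k=4: C(35,4)·0.081^4·0.919^31 = 0.164331
P(X ≤ 4) = 0.850201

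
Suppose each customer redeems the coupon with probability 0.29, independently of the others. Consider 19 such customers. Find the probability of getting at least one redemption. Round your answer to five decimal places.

P(at least one) = 1 − P(none) = 1 − (1 − 0.29)^19
= 1 − 0.0014925 = 0.9985075

0.99851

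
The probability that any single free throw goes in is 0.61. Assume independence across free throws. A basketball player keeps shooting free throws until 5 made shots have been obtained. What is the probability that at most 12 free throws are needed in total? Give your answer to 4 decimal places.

0.9507

Finishing within 12 free throws ⇔ at least 5 successes in the first 12. With X ~ Binomial(12, 0.61), P(Y ≤ 12) = 1 − P(X ≤ 4).
  k=0: C(12,0)·0.61^0·0.39^12 = 0.000012
  k=1: C(12,1)·0.61^1·0.39^11 = 0.000232
  k=2: C(12,2)·0.61^2·0.39^10 = 0.001999
  k=3: C(12,3)·0.61^3·0.39^9 = 0.010423
  k=4: C(12,4)·0.61^4·0.39^8 = 0.036681
1 − 0.049348 = 0.950652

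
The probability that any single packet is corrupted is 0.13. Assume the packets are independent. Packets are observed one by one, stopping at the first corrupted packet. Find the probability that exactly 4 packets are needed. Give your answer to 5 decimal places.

0.08561

Geometric (trials to first success), p = 0.13.
P(Y = 4) = (1−p)^3 · p = 0.6585 · 0.13 = 0.0856054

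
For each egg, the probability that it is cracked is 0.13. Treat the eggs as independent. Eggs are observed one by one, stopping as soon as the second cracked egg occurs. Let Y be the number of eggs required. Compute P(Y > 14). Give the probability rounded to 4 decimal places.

0.4401

Needing more than 14 eggs ⇔ fewer than 2 successes in the first 14. With X ~ Binomial(14, 0.13), P(Y > 14) = P(X ≤ 1).
  k=0: C(14,0)·0.13^0·0.87^14 = 0.142321
  k=1: C(14,1)·0.13^1·0.87^13 = 0.297729
P(X ≤ 1) = 0.440051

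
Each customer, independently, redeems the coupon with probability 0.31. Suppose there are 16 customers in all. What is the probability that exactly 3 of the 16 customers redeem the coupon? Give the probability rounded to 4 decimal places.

X ~ Binomial(n=16, p=0.31).
P(X=3) = C(16,3) · p^3 · (1−p)^13
= 560 · 0.029791 · 0.008036 = 0.134064

0.1341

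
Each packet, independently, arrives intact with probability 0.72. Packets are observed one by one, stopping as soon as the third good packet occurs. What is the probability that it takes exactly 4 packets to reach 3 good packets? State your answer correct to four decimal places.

Y = trial on which the third success occurs; negative binomial, r=3, p=0.72.
P(Y=4) = C(3,2) · p^3 · (1−p)^1
= 3 · 0.37325 · 0.28 = 0.313528

0.3135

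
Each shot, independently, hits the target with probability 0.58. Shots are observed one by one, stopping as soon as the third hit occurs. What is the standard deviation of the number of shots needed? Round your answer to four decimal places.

Y = total shots until the third success; negative binomial with r=3, p=0.58.
SD(Y) = √[r(1−p)/p²] = √(3.745541) = 1.935340

1.9353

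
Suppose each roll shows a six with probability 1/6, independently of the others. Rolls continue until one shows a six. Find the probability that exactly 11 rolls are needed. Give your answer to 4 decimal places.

0.0269

Geometric (trials to first success), p = 0.166667.
P(Y = 11) = (1−p)^10 · p = 0.16151 · 0.166667 = 0.026918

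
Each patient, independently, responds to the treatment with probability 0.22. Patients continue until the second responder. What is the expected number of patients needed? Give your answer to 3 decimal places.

9.091

Y = total patients until the second success; negative binomial with r=2, p=0.22.
E[Y] = r / p = 2 / 0.22 = 9.09091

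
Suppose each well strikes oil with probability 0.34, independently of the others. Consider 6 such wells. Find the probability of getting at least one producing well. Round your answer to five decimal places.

P(at least one) = 1 − P(none) = 1 − (1 − 0.34)^6
= 1 − 0.0826540 = 0.9173460

0.91735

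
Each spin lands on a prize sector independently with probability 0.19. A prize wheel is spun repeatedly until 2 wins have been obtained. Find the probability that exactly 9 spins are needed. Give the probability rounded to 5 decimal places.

Y = trial on which the second success occurs; negative binomial, r=2, p=0.19.
P(Y=9) = C(8,1) · p^2 · (1−p)^7
= 8 · 0.0361 · 0.22877 = 0.0660682

0.06607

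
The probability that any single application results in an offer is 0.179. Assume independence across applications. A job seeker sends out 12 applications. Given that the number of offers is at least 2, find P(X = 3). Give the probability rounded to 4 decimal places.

X ~ Binomial(12, 0.179). Want P(X=3 | X≥2) = P(X=3) / P(X≥2).
P(X=3) = C(12,3)·0.179^3·0.821^9 = 0.213831
P(X≥2) = 1 − 0.093782 − 0.245363 = 0.660855
Ratio = 0.213831 / 0.660855 = 0.323567

0.3236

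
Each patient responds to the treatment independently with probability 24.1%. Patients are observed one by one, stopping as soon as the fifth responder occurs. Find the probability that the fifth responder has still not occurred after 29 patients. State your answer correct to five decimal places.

Needing more than 29 patients ⇔ fewer than 5 successes in the first 29. With X ~ Binomial(29, 0.241), P(Y > 29) = P(X ≤ 4).
  k=0: C(29,0)·0.241^0·0.759^29 = 0.0003365
  k=1: C(29,1)·0.241^1·0.759^28 = 0.0030987
  k=2: C(29,2)·0.241^2·0.759^27 = 0.0137749
  k=3: C(29,3)·0.241^3·0.759^26 = 0.0393646
  k=4: C(29,4)·0.241^4·0.759^25 = 0.0812446
P(X ≤ 4) = 0.1378193

0.13782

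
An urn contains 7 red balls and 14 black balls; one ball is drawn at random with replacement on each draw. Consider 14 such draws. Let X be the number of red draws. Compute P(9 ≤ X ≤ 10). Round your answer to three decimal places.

0.017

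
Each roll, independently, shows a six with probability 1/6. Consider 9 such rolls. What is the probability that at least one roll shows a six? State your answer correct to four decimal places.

P(at least one) = 1 − P(none) = 1 − (1 − 0.166667)^9
= 1 − 0.193807 = 0.806193

0.8062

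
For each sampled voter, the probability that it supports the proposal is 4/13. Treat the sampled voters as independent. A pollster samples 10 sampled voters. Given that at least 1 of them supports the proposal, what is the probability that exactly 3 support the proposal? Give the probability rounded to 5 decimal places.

0.27337

X ~ Binomial(10, 0.307692). Want P(X=3 | X≥1) = P(X=3) / P(X≥1).
P(X=3) = C(10,3)·0.307692^3·0.692308^7 = 0.2664559
P(X≥1) = 1 − 0.0252925 = 0.9747075
Ratio = 0.2664559 / 0.9747075 = 0.2733701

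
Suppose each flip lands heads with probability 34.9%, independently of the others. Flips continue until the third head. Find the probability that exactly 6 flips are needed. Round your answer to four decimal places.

Y = trial on which the third success occurs; negative binomial, r=3, p=0.349.
P(Y=6) = C(5,2) · p^3 · (1−p)^3
= 10 · 0.042509 · 0.27589 = 0.117279

0.1173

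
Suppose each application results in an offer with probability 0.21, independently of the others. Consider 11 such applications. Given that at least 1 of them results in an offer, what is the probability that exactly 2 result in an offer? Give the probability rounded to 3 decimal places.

0.314

X ~ Binomial(11, 0.21). Want P(X=2 | X≥1) = P(X=2) / P(X≥1).
P(X=2) = C(11,2)·0.21^2·0.79^9 = 0.29070
P(X≥1) = 1 − 0.07480 = 0.92520
Ratio = 0.29070 / 0.92520 = 0.31420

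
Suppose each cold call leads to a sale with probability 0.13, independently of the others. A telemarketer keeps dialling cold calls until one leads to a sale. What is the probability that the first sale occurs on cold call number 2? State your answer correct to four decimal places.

0.1131

Geometric (trials to first success), p = 0.13.
P(Y = 2) = (1−p)^1 · p = 0.87 · 0.13 = 0.113100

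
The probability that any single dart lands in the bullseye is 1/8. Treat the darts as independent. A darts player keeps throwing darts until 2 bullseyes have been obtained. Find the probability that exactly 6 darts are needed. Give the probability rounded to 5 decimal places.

0.04580

Y = trial on which the second success occurs; negative binomial, r=2, p=0.125.
P(Y=6) = C(5,1) · p^2 · (1−p)^4
= 5 · 0.015625 · 0.58618 = 0.0457954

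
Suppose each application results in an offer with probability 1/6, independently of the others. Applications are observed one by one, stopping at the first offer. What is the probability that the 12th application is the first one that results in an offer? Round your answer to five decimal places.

Geometric (trials to first success), p = 0.166667.
P(Y = 12) = (1−p)^11 · p = 0.13459 · 0.166667 = 0.0224313

0.02243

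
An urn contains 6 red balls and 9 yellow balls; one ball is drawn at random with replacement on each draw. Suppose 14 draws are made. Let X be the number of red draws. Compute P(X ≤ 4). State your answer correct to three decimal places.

0.279

X ~ Binomial(14, 0.40); P(X ≤ 4) = Σ C(14,k) p^k (1−p)^(14−k) over k:
  k=0: C(14,0)·0.40^0·0.60^14 = 0.00078
  k=1: C(14,1)·0.40^1·0.60^13 = 0.00731
  k=2: C(14,2)·0.40^2·0.60^12 = 0.03169
  k=3: C(14,3)·0.40^3·0.60^11 = 0.08452
  k=4: C(14,4)·0.40^4·0.60^10 = 0.15495
Total = 0.27926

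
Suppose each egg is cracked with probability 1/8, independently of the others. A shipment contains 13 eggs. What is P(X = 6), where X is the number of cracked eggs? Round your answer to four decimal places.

X ~ Binomial(n=13, p=0.125).
P(X=6) = C(13,6) · p^6 · (1−p)^7
= 1716 · 3.8147e-06 · 0.3927 = 0.002571

0.0026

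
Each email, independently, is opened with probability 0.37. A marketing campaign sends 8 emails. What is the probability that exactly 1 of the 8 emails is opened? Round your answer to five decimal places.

0.11659

X ~ Binomial(n=8, p=0.37).
P(X=1) = C(8,1) · p^1 · (1−p)^7
= 8 · 0.37 · 0.03939 = 0.1165938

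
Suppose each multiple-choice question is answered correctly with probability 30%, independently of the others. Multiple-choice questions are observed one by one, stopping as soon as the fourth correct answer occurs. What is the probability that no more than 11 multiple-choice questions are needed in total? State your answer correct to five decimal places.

Finishing within 11 multiple-choice questions ⇔ at least 4 successes in the first 11. With X ~ Binomial(11, 0.30), P(Y ≤ 11) = 1 − P(X ≤ 3).
  k=0: C(11,0)·0.30^0·0.70^11 = 0.0197733
  k=1: C(11,1)·0.30^1·0.70^10 = 0.0932168
  k=2: C(11,2)·0.30^2·0.70^9 = 0.1997504
  k=3: C(11,3)·0.30^3·0.70^8 = 0.2568219
1 − 0.5695623 = 0.4304377

0.43044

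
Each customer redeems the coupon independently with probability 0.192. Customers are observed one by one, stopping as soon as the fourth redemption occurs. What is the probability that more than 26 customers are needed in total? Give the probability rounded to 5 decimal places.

Needing more than 26 customers ⇔ fewer than 4 successes in the first 26. With X ~ Binomial(26, 0.192), P(Y > 26) = P(X ≤ 3).
  k=0: C(26,0)·0.192^0·0.808^26 = 0.0039147
  k=1: C(26,1)·0.192^1·0.808^25 = 0.0241857
  k=2: C(26,2)·0.192^2·0.808^24 = 0.0718387
  k=3: C(26,3)·0.192^3·0.808^23 = 0.1365647
P(X ≤ 3) = 0.2365037

0.23650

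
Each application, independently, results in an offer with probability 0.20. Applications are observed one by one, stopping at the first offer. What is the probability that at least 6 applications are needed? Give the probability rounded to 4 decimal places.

0.3277

Y = number of applications to the first success; geometric, p = 0.20.
P(Y > 5) = P(first 5 all fail) = (1−p)^5 = 0.327680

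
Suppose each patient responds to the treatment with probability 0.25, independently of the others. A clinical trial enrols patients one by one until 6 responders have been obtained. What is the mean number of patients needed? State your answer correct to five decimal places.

Y = total patients until the sixth success; negative binomial with r=6, p=0.25.
E[Y] = r / p = 6 / 0.25 = 24.0000000

24.00000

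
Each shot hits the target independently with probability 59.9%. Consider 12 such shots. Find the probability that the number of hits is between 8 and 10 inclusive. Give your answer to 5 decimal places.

X ~ Binomial(12, 0.599); P(8 ≤ X ≤ 10) = Σ C(12,k) p^k (1−p)^(12−k) over k:
  k=8: C(12,8)·0.599^8·0.401^4 = 0.2121276
  k=9: C(12,9)·0.599^9·0.401^3 = 0.1408307
  k=10: C(12,10)·0.599^10·0.401^2 = 0.0631104
Total = 0.4160687

0.41607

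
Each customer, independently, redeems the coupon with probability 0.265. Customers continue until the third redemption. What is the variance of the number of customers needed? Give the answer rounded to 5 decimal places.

31.39907

Y = total customers until the third success; negative binomial with r=3, p=0.265.
Var(Y) = r(1−p)/p² = 3·0.735 / 0.265² = 31.3990744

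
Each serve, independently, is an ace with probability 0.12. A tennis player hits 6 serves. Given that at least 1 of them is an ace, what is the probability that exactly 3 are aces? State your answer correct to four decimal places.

X ~ Binomial(6, 0.12). Want P(X=3 | X≥1) = P(X=3) / P(X≥1).
P(X=3) = C(6,3)·0.12^3·0.88^3 = 0.023552
P(X≥1) = 1 − 0.464404 = 0.535596
Ratio = 0.023552 / 0.535596 = 0.043973

0.0440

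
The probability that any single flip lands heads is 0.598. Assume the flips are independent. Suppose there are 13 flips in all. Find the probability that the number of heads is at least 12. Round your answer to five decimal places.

X ~ Binomial(13, 0.598); P(X ≥ 12) = Σ C(13,k) p^k (1−p)^(13−k) over k:
  k=12: C(13,12)·0.598^12·0.402^1 = 0.0109291
  k=13: C(13,13)·0.598^13·0.402^0 = 0.0012506
Total = 0.0121797

0.01218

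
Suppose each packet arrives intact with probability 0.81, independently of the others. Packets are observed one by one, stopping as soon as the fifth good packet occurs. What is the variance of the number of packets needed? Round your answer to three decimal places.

1.448

Y = total packets until the fifth success; negative binomial with r=5, p=0.81.
Var(Y) = r(1−p)/p² = 5·0.19 / 0.81² = 1.44795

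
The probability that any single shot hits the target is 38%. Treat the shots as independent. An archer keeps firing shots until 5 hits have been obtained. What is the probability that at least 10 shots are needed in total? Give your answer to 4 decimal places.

0.7738

Needing more than 9 shots ⇔ fewer than 5 successes in the first 9. With X ~ Binomial(9, 0.38), P(Y > 9) = P(X ≤ 4).
  k=0: C(9,0)·0.38^0·0.62^9 = 0.013537
  k=1: C(9,1)·0.38^1·0.62^8 = 0.074672
  k=2: C(9,2)·0.38^2·0.62^7 = 0.183068
  k=3: C(9,3)·0.38^3·0.62^6 = 0.261806
  k=4: C(9,4)·0.38^4·0.62^5 = 0.240693
P(X ≤ 4) = 0.773776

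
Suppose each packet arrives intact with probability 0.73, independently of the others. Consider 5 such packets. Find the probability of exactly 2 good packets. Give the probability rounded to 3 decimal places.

0.105

X ~ Binomial(n=5, p=0.73).
P(X=2) = C(5,2) · p^2 · (1−p)^3
= 10 · 0.5329 · 0.019683 = 0.10489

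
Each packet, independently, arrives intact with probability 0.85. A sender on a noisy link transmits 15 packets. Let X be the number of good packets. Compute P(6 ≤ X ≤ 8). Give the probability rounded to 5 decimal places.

X ~ Binomial(15, 0.85); P(6 ≤ X ≤ 8) = Σ C(15,k) p^k (1−p)^(15−k) over k:
  k=6: C(15,6)·0.85^6·0.15^9 = 0.0000726
  k=7: C(15,7)·0.85^7·0.15^8 = 0.0005287
  k=8: C(15,8)·0.85^8·0.15^7 = 0.0029960
Total = 0.0035972

0.00360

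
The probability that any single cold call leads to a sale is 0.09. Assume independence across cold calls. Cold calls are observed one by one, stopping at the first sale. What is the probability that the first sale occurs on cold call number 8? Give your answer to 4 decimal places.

0.0465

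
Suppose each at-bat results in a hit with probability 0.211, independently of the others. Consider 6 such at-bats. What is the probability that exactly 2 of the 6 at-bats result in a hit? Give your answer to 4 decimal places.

0.2588

X ~ Binomial(n=6, p=0.211).
P(X=2) = C(6,2) · p^2 · (1−p)^4
= 15 · 0.044521 · 0.38753 = 0.258800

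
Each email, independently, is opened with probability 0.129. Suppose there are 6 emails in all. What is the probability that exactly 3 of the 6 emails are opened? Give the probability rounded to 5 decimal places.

X ~ Binomial(n=6, p=0.129).
P(X=3) = C(6,3) · p^3 · (1−p)^3
= 20 · 0.0021467 · 0.66078 = 0.0283696

0.02837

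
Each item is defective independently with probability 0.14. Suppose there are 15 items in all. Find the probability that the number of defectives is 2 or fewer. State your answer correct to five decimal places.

X ~ Binomial(15, 0.14); P(X ≤ 2) = Σ C(15,k) p^k (1−p)^(15−k) over k:
  k=0: C(15,0)·0.14^0·0.86^15 = 0.1041062
  k=1: C(15,1)·0.14^1·0.86^14 = 0.2542129
  k=2: C(15,2)·0.14^2·0.86^13 = 0.2896845
Total = 0.6480036

0.64800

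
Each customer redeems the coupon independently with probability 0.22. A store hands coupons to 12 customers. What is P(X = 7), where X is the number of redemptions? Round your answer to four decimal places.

0.0057

X ~ Binomial(n=12, p=0.22).
P(X=7) = C(12,7) · p^7 · (1−p)^5
= 792 · 2.4944e-05 · 0.28872 = 0.005704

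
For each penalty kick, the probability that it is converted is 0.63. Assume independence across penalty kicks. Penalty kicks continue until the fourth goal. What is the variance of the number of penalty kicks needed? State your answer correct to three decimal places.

3.729

Y = total penalty kicks until the fourth success; negative binomial with r=4, p=0.63.
Var(Y) = r(1−p)/p² = 4·0.37 / 0.63² = 3.72890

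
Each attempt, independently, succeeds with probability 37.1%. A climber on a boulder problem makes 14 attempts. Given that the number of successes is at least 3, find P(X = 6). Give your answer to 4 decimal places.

X ~ Binomial(14, 0.371). Want P(X=6 | X≥3) = P(X=6) / P(X≥3).
P(X=6) = C(14,6)·0.371^6·0.629^8 = 0.191869
P(X≥3) = 1 − 0.001517 − 0.012530 − 0.048039 = 0.937913
Ratio = 0.191869 / 0.937913 = 0.204570

0.2046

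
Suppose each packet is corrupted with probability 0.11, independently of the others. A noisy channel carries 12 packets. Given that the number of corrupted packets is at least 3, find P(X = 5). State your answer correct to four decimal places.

X ~ Binomial(12, 0.11). Want P(X=5 | X≥3) = P(X=5) / P(X≥3).
P(X=5) = C(12,5)·0.11^5·0.89^7 = 0.005642
P(X≥3) = 1 − 0.246990 − 0.366323 − 0.249017 = 0.137670
Ratio = 0.005642 / 0.137670 = 0.040981

0.0410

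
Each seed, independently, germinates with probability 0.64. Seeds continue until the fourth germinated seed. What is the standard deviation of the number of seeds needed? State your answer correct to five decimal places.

Y = total seeds until the fourth success; negative binomial with r=4, p=0.64.
SD(Y) = √[r(1−p)/p²] = √(3.5156250) = 1.8750000

1.87500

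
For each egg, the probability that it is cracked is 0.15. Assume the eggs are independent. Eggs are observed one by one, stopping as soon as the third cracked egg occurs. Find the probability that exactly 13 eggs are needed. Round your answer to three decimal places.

Y = trial on which the third success occurs; negative binomial, r=3, p=0.15.
P(Y=13) = C(12,2) · p^3 · (1−p)^10
= 66 · 0.003375 · 0.19687 = 0.04385

0.044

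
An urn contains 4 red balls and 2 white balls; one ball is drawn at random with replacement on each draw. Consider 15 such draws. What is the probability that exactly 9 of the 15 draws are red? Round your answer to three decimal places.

0.179

X ~ Binomial(n=15, p=0.666667).
P(X=9) = C(15,9) · p^9 · (1−p)^6
= 5005 · 0.026012 · 0.0013717 = 0.17859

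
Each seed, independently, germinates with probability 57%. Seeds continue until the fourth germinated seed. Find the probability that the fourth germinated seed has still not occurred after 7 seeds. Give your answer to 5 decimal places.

0.34984

Needing more than 7 seeds ⇔ fewer than 4 successes in the first 7. With X ~ Binomial(7, 0.57), P(Y > 7) = P(X ≤ 3).
  k=0: C(7,0)·0.57^0·0.43^7 = 0.0027182
  k=1: C(7,1)·0.57^1·0.43^6 = 0.0252222
  k=2: C(7,2)·0.57^2·0.43^5 = 0.1003024
  k=3: C(7,3)·0.57^3·0.43^4 = 0.2215983
P(X ≤ 3) = 0.3498411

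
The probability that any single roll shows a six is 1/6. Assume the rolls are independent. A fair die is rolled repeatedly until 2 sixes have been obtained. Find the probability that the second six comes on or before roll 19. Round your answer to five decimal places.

Finishing within 19 rolls ⇔ at least 2 successes in the first 19. With X ~ Binomial(19, 0.166667), P(Y ≤ 19) = 1 − P(X ≤ 1).
  k=0: C(19,0)·0.166667^0·0.833333^19 = 0.0313009
  k=1: C(19,1)·0.166667^1·0.833333^18 = 0.1189433
1 − 0.1502441 = 0.8497559

0.84976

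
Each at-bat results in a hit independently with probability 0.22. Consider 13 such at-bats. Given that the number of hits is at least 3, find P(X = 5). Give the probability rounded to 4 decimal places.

0.1594

X ~ Binomial(13, 0.22). Want P(X=5 | X≥3) = P(X=5) / P(X≥3).
P(X=5) = C(13,5)·0.22^5·0.78^8 = 0.090876
P(X≥3) = 1 − 0.039558 − 0.145045 − 0.245460 = 0.569938
Ratio = 0.090876 / 0.569938 = 0.159449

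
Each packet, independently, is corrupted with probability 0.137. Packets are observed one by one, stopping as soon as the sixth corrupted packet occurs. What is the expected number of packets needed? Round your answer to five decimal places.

43.79562

Y = total packets until the sixth success; negative binomial with r=6, p=0.137.
E[Y] = r / p = 6 / 0.137 = 43.7956204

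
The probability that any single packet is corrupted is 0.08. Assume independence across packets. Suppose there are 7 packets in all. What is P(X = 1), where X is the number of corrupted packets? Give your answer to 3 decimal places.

0.340

X ~ Binomial(n=7, p=0.08).
P(X=1) = C(7,1) · p^1 · (1−p)^6
= 7 · 0.08 · 0.60636 = 0.33956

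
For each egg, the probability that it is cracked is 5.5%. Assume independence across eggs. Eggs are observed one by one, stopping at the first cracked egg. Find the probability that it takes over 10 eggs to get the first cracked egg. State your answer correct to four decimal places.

Y = number of eggs to the first success; geometric, p = 0.055.
P(Y > 10) = P(first 10 all fail) = (1−p)^10 = 0.567960

0.5680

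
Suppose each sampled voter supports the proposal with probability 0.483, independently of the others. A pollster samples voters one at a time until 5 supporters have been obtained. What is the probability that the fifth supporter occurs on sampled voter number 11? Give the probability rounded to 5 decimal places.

Y = trial on which the fifth success occurs; negative binomial, r=5, p=0.483.
P(Y=11) = C(10,4) · p^5 · (1−p)^6
= 210 · 0.026287 · 0.019096 = 0.1054140

0.10541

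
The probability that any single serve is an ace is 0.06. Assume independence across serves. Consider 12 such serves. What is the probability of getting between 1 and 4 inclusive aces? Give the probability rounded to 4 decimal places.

0.5236

X ~ Binomial(12, 0.06); P(1 ≤ X ≤ 4) = Σ C(12,k) p^k (1−p)^(12−k) over k:
  k=1: C(12,1)·0.06^1·0.94^11 = 0.364535
  k=2: C(12,2)·0.06^2·0.94^10 = 0.127975
  k=3: C(12,3)·0.06^3·0.94^9 = 0.027229
  k=4: C(12,4)·0.06^4·0.94^8 = 0.003911
Total = 0.523649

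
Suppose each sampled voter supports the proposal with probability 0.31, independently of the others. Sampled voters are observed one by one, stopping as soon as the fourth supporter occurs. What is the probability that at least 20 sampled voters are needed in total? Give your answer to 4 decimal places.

Needing more than 19 sampled voters ⇔ fewer than 4 successes in the first 19. With X ~ Binomial(19, 0.31), P(Y > 19) = P(X ≤ 3).
  k=0: C(19,0)·0.31^0·0.69^19 = 0.000867
  k=1: C(19,1)·0.31^1·0.69^18 = 0.007403
  k=2: C(19,2)·0.31^2·0.69^17 = 0.029933
  k=3: C(19,3)·0.31^3·0.69^16 = 0.076207
P(X ≤ 3) = 0.114410

0.1144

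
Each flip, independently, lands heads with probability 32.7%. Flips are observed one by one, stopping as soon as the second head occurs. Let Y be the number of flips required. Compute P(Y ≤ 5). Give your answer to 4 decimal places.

0.5265

Finishing within 5 flips ⇔ at least 2 successes in the first 5. With X ~ Binomial(5, 0.327), P(Y ≤ 5) = 1 − P(X ≤ 1).
  k=0: C(5,0)·0.327^0·0.673^5 = 0.138062
  k=1: C(5,1)·0.327^1·0.673^4 = 0.335412
1 − 0.473474 = 0.526526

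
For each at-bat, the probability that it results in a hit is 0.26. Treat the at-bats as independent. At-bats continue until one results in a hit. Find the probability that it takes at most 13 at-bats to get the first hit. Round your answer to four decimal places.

Y = number of at-bats to the first success; geometric, p = 0.26.
P(Y ≤ 13) = 1 − (1−p)^13 = 1 − 0.019953 = 0.980047

0.9800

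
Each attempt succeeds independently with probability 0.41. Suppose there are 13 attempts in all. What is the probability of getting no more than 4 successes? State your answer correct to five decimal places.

0.32585

X ~ Binomial(13, 0.41); P(X ≤ 4) = Σ C(13,k) p^k (1−p)^(13−k) over k:
  k=0: C(13,0)·0.41^0·0.59^13 = 0.0010497
  k=1: C(13,1)·0.41^1·0.59^12 = 0.0094831
  k=2: C(13,2)·0.41^2·0.59^11 = 0.0395398
  k=3: C(13,3)·0.41^3·0.59^10 = 0.1007483
  k=4: C(13,4)·0.41^4·0.59^9 = 0.1750288
Total = 0.3258498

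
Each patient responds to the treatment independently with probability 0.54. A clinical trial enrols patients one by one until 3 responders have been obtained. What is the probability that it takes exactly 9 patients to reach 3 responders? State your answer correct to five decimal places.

0.04177

Y = trial on which the third success occurs; negative binomial, r=3, p=0.54.
P(Y=9) = C(8,2) · p^3 · (1−p)^6
= 28 · 0.15746 · 0.0094743 = 0.0417721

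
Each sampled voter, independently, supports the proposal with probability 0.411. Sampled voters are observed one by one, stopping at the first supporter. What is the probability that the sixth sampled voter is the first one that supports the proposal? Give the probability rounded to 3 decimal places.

0.029

Geometric (trials to first success), p = 0.411.
P(Y = 6) = (1−p)^5 · p = 0.070889 · 0.411 = 0.02914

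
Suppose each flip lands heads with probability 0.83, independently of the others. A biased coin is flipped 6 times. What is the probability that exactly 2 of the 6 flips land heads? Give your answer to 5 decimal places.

X ~ Binomial(n=6, p=0.83).
P(X=2) = C(6,2) · p^2 · (1−p)^4
= 15 · 0.6889 · 0.00083521 = 0.0086306

0.00863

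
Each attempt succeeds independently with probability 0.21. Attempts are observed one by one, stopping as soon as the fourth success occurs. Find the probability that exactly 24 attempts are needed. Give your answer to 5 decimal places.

Y = trial on which the fourth success occurs; negative binomial, r=4, p=0.21.
P(Y=24) = C(23,3) · p^4 · (1−p)^20
= 1771 · 0.0019448 · 0.0089648 = 0.0308772

0.03088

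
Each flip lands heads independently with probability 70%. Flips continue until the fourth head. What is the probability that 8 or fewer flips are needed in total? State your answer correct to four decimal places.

Finishing within 8 flips ⇔ at least 4 successes in the first 8. With X ~ Binomial(8, 0.70), P(Y ≤ 8) = 1 − P(X ≤ 3).
  k=0: C(8,0)·0.70^0·0.30^8 = 0.000066
  k=1: C(8,1)·0.70^1·0.30^7 = 0.001225
  k=2: C(8,2)·0.70^2·0.30^6 = 0.010002
  k=3: C(8,3)·0.70^3·0.30^5 = 0.046675
1 − 0.057968 = 0.942032

0.9420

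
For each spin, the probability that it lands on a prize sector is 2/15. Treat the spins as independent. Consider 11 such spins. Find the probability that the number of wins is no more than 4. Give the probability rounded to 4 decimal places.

X ~ Binomial(11, 0.133333); P(X ≤ 4) = Σ C(11,k) p^k (1−p)^(11−k) over k:
  k=0: C(11,0)·0.133333^0·0.866667^11 = 0.207192
  k=1: C(11,1)·0.133333^1·0.866667^10 = 0.350633
  k=2: C(11,2)·0.133333^2·0.866667^9 = 0.269717
  k=3: C(11,3)·0.133333^3·0.866667^8 = 0.124485
  k=4: C(11,4)·0.133333^4·0.866667^7 = 0.038303
Total = 0.990330

0.9903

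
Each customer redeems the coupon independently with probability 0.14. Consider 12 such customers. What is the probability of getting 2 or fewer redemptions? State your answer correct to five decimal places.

X ~ Binomial(12, 0.14); P(X ≤ 2) = Σ C(12,k) p^k (1−p)^(12−k) over k:
  k=0: C(12,0)·0.14^0·0.86^12 = 0.1636746
  k=1: C(12,1)·0.14^1·0.86^11 = 0.3197365
  k=2: C(12,2)·0.14^2·0.86^10 = 0.2862757
Total = 0.7696869

0.76969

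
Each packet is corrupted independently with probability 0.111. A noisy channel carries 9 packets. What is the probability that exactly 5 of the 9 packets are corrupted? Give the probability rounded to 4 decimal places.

X ~ Binomial(n=9, p=0.111).
P(X=5) = C(9,5) · p^5 · (1−p)^4
= 126 · 1.6851e-05 · 0.62461 = 0.001326

0.0013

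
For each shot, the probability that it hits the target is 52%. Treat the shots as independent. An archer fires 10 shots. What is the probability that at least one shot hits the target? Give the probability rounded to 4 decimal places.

0.9994

P(at least one) = 1 − P(none) = 1 − (1 − 0.52)^10
= 1 − 0.000649 = 0.999351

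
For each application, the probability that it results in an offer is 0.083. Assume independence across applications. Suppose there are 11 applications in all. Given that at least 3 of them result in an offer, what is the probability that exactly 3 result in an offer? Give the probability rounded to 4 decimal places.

X ~ Binomial(11, 0.083). Want P(X=3 | X≥3) = P(X=3) / P(X≥3).
P(X=3) = C(11,3)·0.083^3·0.917^8 = 0.047171
P(X≥3) = 1 − 0.385534 − 0.383852 − 0.173717 = 0.056896
Ratio = 0.047171 / 0.056896 = 0.829063

0.8291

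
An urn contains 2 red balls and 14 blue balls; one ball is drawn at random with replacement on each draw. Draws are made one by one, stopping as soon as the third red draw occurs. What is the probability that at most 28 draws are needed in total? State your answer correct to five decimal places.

0.69764

Finishing within 28 draws ⇔ at least 3 successes in the first 28. With X ~ Binomial(28, 0.125), P(Y ≤ 28) = 1 − P(X ≤ 2).
  k=0: C(28,0)·0.125^0·0.875^28 = 0.0237807
  k=1: C(28,1)·0.125^1·0.875^27 = 0.0951230
  k=2: C(28,2)·0.125^2·0.875^26 = 0.1834515
1 − 0.3023552 = 0.6976448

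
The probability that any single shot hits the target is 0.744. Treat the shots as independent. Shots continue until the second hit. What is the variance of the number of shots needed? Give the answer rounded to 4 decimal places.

0.9250

Y = total shots until the second success; negative binomial with r=2, p=0.744.
Var(Y) = r(1−p)/p² = 2·0.256 / 0.744² = 0.924962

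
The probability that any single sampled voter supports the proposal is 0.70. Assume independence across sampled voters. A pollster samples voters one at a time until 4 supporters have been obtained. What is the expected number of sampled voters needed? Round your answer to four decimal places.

5.7143

Y = total sampled voters until the fourth success; negative binomial with r=4, p=0.70.
E[Y] = r / p = 4 / 0.70 = 5.714286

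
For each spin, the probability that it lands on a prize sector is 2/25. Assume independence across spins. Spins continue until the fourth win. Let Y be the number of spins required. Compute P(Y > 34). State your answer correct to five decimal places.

0.71245

Needing more than 34 spins ⇔ fewer than 4 successes in the first 34. With X ~ Binomial(34, 0.08), P(Y > 34) = P(X ≤ 3).
  k=0: C(34,0)·0.08^0·0.92^34 = 0.0587200
  k=1: C(34,1)·0.08^1·0.92^33 = 0.1736070
  k=2: C(34,2)·0.08^2·0.92^32 = 0.2490883
  k=3: C(34,3)·0.08^3·0.92^31 = 0.2310384
P(X ≤ 3) = 0.7124537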